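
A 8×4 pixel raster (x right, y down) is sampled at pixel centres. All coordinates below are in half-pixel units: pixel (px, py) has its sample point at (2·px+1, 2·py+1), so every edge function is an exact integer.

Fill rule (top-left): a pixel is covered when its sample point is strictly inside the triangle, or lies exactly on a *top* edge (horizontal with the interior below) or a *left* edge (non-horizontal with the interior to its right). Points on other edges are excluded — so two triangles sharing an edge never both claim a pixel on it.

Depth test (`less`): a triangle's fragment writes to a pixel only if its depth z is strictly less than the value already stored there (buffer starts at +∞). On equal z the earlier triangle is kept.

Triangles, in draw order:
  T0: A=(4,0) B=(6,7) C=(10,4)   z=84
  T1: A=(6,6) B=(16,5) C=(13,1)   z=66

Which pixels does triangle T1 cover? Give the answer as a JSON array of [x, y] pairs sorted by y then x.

T0:
  2·area = 34  (B↔C swapped to make it positive)
  edge (4, 0)→(10, 4): d=(6,4) right/bottom  bias=-1
  edge (10, 4)→(6, 7): d=(-4,3) right/bottom  bias=-1
  edge (6, 7)→(4, 0): d=(-2,-7) top-left  bias=+0
    (2,0)@(5, 1): e=[2,27,5] → #
    (3,0)@(7, 1): e=[-6,21,19] → ·
    (2,1)@(5, 3): e=[14,19,1] → #
    (3,1)@(7, 3): e=[6,13,15] → #
    (4,1)@(9, 3): e=[-2,7,29] → ·
    (2,2)@(5, 5): e=[26,11,-3] → ·
    (3,2)@(7, 5): e=[18,5,11] → #
    (4,2)@(9, 5): e=[10,-1,25] → ·
    (3,3)@(7, 7): e=[30,-3,7] → ·
  covered (4 px):
    · · # · · · · ·
    · · # # · · · ·
    · · · # · · · ·
    · · · · · · · ·
T1:
  2·area = 43  (B↔C swapped to make it positive)
  edge (6, 6)→(13, 1): d=(7,-5) top-left  bias=+0
  edge (13, 1)→(16, 5): d=(3,4) right/bottom  bias=-1
  edge (16, 5)→(6, 6): d=(-10,1) right/bottom  bias=-1
    (6,0)@(13, 1): e=[0,0,43] → ·  [on edge]
    (5,1)@(11, 3): e=[4,14,25] → #
    (6,1)@(13, 3): e=[14,6,23] → #
    (7,1)@(15, 3): e=[24,-2,21] → ·
    (4,2)@(9, 5): e=[8,28,7] → #
    (7,2)@(15, 5): e=[38,4,1] → #
    (4,3)@(9, 7): e=[22,34,-13] → ·
    (5,3)@(11, 7): e=[32,26,-15] → ·
    (6,3)@(13, 7): e=[42,18,-17] → ·
    (7,3)@(15, 7): e=[52,10,-19] → ·
  covered (6 px):
    · · · · · · · ·
    · · · · · # # ·
    · · · · # # # #
    · · · · · · · ·

Final: [[5,1],[6,1],[4,2],[5,2],[6,2],[7,2]]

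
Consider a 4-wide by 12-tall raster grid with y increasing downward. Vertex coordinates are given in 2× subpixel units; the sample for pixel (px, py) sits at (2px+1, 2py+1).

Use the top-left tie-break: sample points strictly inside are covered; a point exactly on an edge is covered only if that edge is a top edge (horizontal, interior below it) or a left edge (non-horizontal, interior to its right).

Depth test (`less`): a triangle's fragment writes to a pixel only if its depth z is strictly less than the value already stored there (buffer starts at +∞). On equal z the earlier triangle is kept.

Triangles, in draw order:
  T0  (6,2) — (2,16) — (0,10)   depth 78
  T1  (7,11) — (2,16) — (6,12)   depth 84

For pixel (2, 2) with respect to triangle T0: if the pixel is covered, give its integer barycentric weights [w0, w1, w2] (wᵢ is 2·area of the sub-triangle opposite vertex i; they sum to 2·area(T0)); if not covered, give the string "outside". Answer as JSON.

T0:
  2·area = 52
  edge (6, 2)→(2, 16): d=(-4,14) right/bottom  bias=-1
  edge (2, 16)→(0, 10): d=(-2,-6) top-left  bias=+0
  edge (0, 10)→(6, 2): d=(6,-8) top-left  bias=+0
    (2,2)@(5, 5): e=[2,40,10] → █
    (3,2)@(7, 5): e=[-26,52,26] → ·
    (1,3)@(3, 7): e=[22,24,6] → █
    (2,3)@(5, 7): e=[-6,36,22] → ·
    (0,4)@(1, 9): e=[42,8,2] → █
    (2,4)@(5, 9): e=[-14,32,34] → ·
    (0,5)@(1, 11): e=[34,4,14] → █
    (2,5)@(5, 11): e=[-22,28,46] → ·
    (0,6)@(1, 13): e=[26,0,26] → █  [on edge]
    (1,6)@(3, 13): e=[-2,12,42] → ·
    (0,7)@(1, 15): e=[18,-4,38] → ·
    (1,9)@(3, 19): e=[-26,0,78] → ·  [on edge]
  covered (7 px):
    · · · ·
    · · · ·
    · · █ ·
    · █ · ·
    █ █ · ·
    █ █ · ·
    █ · · ·
    · · · ·
    · · · ·
    · · · ·
    · · · ·
    · · · ·
T1:
  degenerate (2·area = 0) — covers nothing

Result: [40,10,2]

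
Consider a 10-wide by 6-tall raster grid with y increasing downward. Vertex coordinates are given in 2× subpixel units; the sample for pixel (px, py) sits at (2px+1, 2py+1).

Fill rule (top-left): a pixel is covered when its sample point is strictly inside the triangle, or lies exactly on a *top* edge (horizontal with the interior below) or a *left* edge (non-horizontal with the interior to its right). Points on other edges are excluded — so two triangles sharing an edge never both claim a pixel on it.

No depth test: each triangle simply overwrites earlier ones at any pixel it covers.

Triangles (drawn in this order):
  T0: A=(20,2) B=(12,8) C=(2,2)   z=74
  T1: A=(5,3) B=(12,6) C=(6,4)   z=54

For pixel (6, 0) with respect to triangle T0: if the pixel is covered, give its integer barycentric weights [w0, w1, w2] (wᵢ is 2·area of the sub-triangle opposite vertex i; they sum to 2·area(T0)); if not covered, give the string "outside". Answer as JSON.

T0:
  2·area = 108
  edge (20, 2)→(12, 8): d=(-8,6) right/bottom  bias=-1
  edge (12, 8)→(2, 2): d=(-10,-6) top-left  bias=+0
  edge (2, 2)→(20, 2): d=(18,0) top-left  bias=+0
    (2,1)@(5, 3): e=[82,8,18] → #
    (3,1)@(7, 3): e=[70,20,18] → #
    (4,1)@(9, 3): e=[58,32,18] → #
    (5,1)@(11, 3): e=[46,44,18] → #
    (6,1)@(13, 3): e=[34,56,18] → #
    (7,1)@(15, 3): e=[22,68,18] → #
    (8,1)@(17, 3): e=[10,80,18] → #
    (9,1)@(19, 3): e=[-2,92,18] → ·
    (2,2)@(5, 5): e=[66,-12,54] → ·
    (3,2)@(7, 5): e=[54,0,54] → #  [on edge]
    (8,2)@(17, 5): e=[-6,60,54] → ·
    (3,3)@(7, 7): e=[38,-20,90] → ·
    (8,5)@(17, 11): e=[-54,0,162] → ·  [on edge]
  covered (14 px):
    · · · · · · · · · ·
    · · # # # # # # # ·
    · · · # # # # # · ·
    · · · · · # # · · ·
    · · · · · · · · · ·
    · · · · · · · · · ·
T1:
  2·area = 4
  edge (5, 3)→(12, 6): d=(7,3) right/bottom  bias=-1
  edge (12, 6)→(6, 4): d=(-6,-2) top-left  bias=+0
  edge (6, 4)→(5, 3): d=(-1,-1) top-left  bias=+0
    (1,0)@(3, 1): e=[-8,12,0] → ·  [on edge]
    (1,1)@(3, 3): e=[6,0,-2] → ·  [on edge]
    (2,1)@(5, 3): e=[0,4,0] → ·  [on edge]
    (3,2)@(7, 5): e=[8,-4,0] → ·  [on edge]
    (4,2)@(9, 5): e=[2,0,2] → #  [on edge]
    (5,2)@(11, 5): e=[-4,4,4] → ·
    (4,3)@(9, 7): e=[16,-12,0] → ·  [on edge]
    (7,3)@(15, 7): e=[-2,0,6] → ·  [on edge]
    (5,4)@(11, 9): e=[24,-20,0] → ·  [on edge]
    (9,4)@(19, 9): e=[0,-4,8] → ·  [on edge]
    (6,5)@(13, 11): e=[32,-28,0] → ·  [on edge]
  covered (1 px):
    · · · · · · · · · ·
    · · · · · · · · · ·
    · · · · # · · · · ·
    · · · · · · · · · ·
    · · · · · · · · · ·
    · · · · · · · · · ·

Final: "outside"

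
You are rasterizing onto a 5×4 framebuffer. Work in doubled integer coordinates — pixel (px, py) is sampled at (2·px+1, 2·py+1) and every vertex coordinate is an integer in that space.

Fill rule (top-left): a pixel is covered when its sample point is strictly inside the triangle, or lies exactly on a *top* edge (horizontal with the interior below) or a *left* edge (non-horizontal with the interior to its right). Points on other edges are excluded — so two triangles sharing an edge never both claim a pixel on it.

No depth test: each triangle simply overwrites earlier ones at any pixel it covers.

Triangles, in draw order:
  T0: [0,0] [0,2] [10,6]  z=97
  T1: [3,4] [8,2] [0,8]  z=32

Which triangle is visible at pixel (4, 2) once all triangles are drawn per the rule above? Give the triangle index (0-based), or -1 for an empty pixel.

T0:
  2·area = 20  (B↔C swapped to make it positive)
  edge (0, 0)→(10, 6): d=(10,6) right/bottom  bias=-1
  edge (10, 6)→(0, 2): d=(-10,-4) top-left  bias=+0
  edge (0, 2)→(0, 0): d=(0,-2) top-left  bias=+0
    (0,0)@(1, 1): e=[4,14,2] → █
    (1,0)@(3, 1): e=[-8,22,6] → ·
    (0,1)@(1, 3): e=[24,-6,2] → ·
    (1,1)@(3, 3): e=[12,2,6] → █
    (2,1)@(5, 3): e=[0,10,10] → ·  [on edge]
    (1,2)@(3, 5): e=[32,-18,6] → ·
  covered (2 px):
    █ · · · ·
    · █ · · ·
    · · · · ·
    · · · · ·
T1:
  2·area = 14
  edge (3, 4)→(8, 2): d=(5,-2) top-left  bias=+0
  edge (8, 2)→(0, 8): d=(-8,6) right/bottom  bias=-1
  edge (0, 8)→(3, 4): d=(3,-4) top-left  bias=+0
    (1,2)@(3, 5): e=[5,6,3] → █
    (2,2)@(5, 5): e=[9,-6,11] → ·
    (0,3)@(1, 7): e=[11,2,1] → █
    (1,3)@(3, 7): e=[15,-10,9] → ·
  covered (2 px):
    · · · · ·
    · · · · ·
    · █ · · ·
    █ · · · ·

Z-buffer (winner per pixel, '.' = empty):
  0 . . . .
  . 0 . . .
  . 1 . . .
  1 . . . .

Answer: -1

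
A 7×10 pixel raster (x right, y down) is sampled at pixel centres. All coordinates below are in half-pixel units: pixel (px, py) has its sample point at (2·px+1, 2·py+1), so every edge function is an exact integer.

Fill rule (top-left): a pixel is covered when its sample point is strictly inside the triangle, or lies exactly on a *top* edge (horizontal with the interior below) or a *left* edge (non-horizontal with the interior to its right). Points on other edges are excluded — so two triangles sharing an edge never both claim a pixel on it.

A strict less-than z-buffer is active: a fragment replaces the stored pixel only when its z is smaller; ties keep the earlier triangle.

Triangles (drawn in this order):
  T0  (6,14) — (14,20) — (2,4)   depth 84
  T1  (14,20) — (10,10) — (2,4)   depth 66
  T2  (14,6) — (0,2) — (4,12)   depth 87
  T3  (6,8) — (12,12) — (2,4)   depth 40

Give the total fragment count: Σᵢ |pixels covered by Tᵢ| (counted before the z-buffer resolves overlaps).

T0:
  2·area = 56  (B↔C swapped to make it positive)
  edge (6, 14)→(2, 4): d=(-4,-10) top-left  bias=+0
  edge (2, 4)→(14, 20): d=(12,16) right/bottom  bias=-1
  edge (14, 20)→(6, 14): d=(-8,-6) top-left  bias=+0
    (2,4)@(5, 9): e=[10,12,34] → #
    (3,4)@(7, 9): e=[30,-20,46] → ·
    (2,5)@(5, 11): e=[2,36,18] → #
    (3,5)@(7, 11): e=[22,4,30] → #
    (4,5)@(9, 11): e=[42,-28,42] → ·
    (2,6)@(5, 13): e=[-6,60,2] → ·
    (3,6)@(7, 13): e=[14,28,14] → #
    (4,6)@(9, 13): e=[34,-4,26] → ·
    (3,7)@(7, 15): e=[6,52,-2] → ·
    (4,7)@(9, 15): e=[26,20,10] → #
    (5,7)@(11, 15): e=[46,-12,22] → ·
    (4,8)@(9, 17): e=[18,44,-6] → ·
  covered (7 px):
    · · · · · · ·
    · · · · · · ·
    · · · · · · ·
    · · · · · · ·
    · · # · · · ·
    · · # # · · ·
    · · · # · · ·
    · · · · # · ·
    · · · · · # ·
    · · · · · · #
T1:
  2·area = 56  (B↔C swapped to make it positive)
  edge (14, 20)→(2, 4): d=(-12,-16) top-left  bias=+0
  edge (2, 4)→(10, 10): d=(8,6) right/bottom  bias=-1
  edge (10, 10)→(14, 20): d=(4,10) right/bottom  bias=-1
    (1,2)@(3, 5): e=[4,2,50] → #
    (2,2)@(5, 5): e=[36,-10,30] → ·
    (1,3)@(3, 7): e=[-20,18,58] → ·
    (2,3)@(5, 7): e=[12,6,38] → #
    (3,3)@(7, 7): e=[44,-6,18] → ·
    (2,4)@(5, 9): e=[-12,22,46] → ·
    (3,4)@(7, 9): e=[20,10,26] → #
    (4,4)@(9, 9): e=[52,-2,6] → ·
    (3,5)@(7, 11): e=[-4,26,34] → ·
    (4,5)@(9, 11): e=[28,14,14] → #
    (5,5)@(11, 11): e=[60,2,-6] → ·
    (4,6)@(9, 13): e=[4,30,22] → #
  covered (7 px):
    · · · · · · ·
    · · · · · · ·
    · # · · · · ·
    · · # · · · ·
    · · · # · · ·
    · · · · # · ·
    · · · · # # ·
    · · · · · # ·
    · · · · · · ·
    · · · · · · ·
T2:
  2·area = 124  (B↔C swapped to make it positive)
  edge (14, 6)→(4, 12): d=(-10,6) right/bottom  bias=-1
  edge (4, 12)→(0, 2): d=(-4,-10) top-left  bias=+0
  edge (0, 2)→(14, 6): d=(14,4) right/bottom  bias=-1
    (0,1)@(1, 3): e=[108,6,10] → #
    (1,1)@(3, 3): e=[96,26,2] → #
    (2,1)@(5, 3): e=[84,46,-6] → ·
    (0,2)@(1, 5): e=[88,-2,38] → ·
    (1,2)@(3, 5): e=[76,18,30] → #
    (2,2)@(5, 5): e=[64,38,22] → #
    (3,2)@(7, 5): e=[52,58,14] → #
    (4,2)@(9, 5): e=[40,78,6] → #
    (5,2)@(11, 5): e=[28,98,-2] → ·
    (1,3)@(3, 7): e=[56,10,58] → #
    (5,3)@(11, 7): e=[8,90,26] → #
    (6,3)@(13, 7): e=[-4,110,18] → ·
    (4,4)@(9, 9): e=[0,62,62] → ·  [on edge]
  covered (15 px):
    · · · · · · ·
    # # · · · · ·
    · # # # # · ·
    · # # # # # ·
    · # # # · · ·
    · · # · · · ·
    · · · · · · ·
    · · · · · · ·
    · · · · · · ·
    · · · · · · ·
T3:
  2·area = 8  (B↔C swapped to make it positive)
  edge (6, 8)→(2, 4): d=(-4,-4) top-left  bias=+0
  edge (2, 4)→(12, 12): d=(10,8) right/bottom  bias=-1
  edge (12, 12)→(6, 8): d=(-6,-4) top-left  bias=+0
    (0,1)@(1, 3): e=[0,-2,10] → ·  [on edge]
    (1,2)@(3, 5): e=[0,2,6] → #  [on edge]
    (2,2)@(5, 5): e=[8,-14,14] → ·
    (1,3)@(3, 7): e=[-8,22,-6] → ·
    (2,3)@(5, 7): e=[0,6,2] → #  [on edge]
    (3,3)@(7, 7): e=[8,-10,10] → ·
    (2,4)@(5, 9): e=[-8,26,-10] → ·
    (3,4)@(7, 9): e=[0,10,-2] → ·  [on edge]
    (4,5)@(9, 11): e=[0,14,-6] → ·  [on edge]
    (5,6)@(11, 13): e=[0,18,-10] → ·  [on edge]
    (6,7)@(13, 15): e=[0,22,-14] → ·  [on edge]
  covered (2 px):
    · · · · · · ·
    · · · · · · ·
    · # · · · · ·
    · · # · · · ·
    · · · · · · ·
    · · · · · · ·
    · · · · · · ·
    · · · · · · ·
    · · · · · · ·
    · · · · · · ·

Result: 31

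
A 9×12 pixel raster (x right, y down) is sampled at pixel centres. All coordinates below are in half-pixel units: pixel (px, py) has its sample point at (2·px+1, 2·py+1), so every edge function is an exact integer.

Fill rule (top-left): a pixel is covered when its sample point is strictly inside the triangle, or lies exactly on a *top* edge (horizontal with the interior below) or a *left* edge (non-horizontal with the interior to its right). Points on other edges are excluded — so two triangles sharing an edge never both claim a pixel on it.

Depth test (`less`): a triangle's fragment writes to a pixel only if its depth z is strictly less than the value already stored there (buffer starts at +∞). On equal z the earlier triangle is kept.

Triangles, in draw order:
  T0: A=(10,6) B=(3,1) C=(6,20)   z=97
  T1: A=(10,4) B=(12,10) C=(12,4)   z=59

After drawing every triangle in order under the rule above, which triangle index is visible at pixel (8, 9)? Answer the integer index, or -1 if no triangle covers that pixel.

T0:
  2·area = 118  (B↔C swapped to make it positive)
  edge (10, 6)→(6, 20): d=(-4,14) right/bottom  bias=-1
  edge (6, 20)→(3, 1): d=(-3,-19) top-left  bias=+0
  edge (3, 1)→(10, 6): d=(7,5) right/bottom  bias=-1
    (1,0)@(3, 1): e=[118,0,0] → .  [on edge]
    (2,1)@(5, 3): e=[82,32,4] → X
    (3,1)@(7, 3): e=[54,70,-6] → .
    (2,2)@(5, 5): e=[74,26,18] → X
    (3,2)@(7, 5): e=[46,64,8] → X
    (4,2)@(9, 5): e=[18,102,-2] → .
    (2,3)@(5, 7): e=[66,20,32] → X
    (4,3)@(9, 7): e=[10,96,12] → X
    (5,3)@(11, 7): e=[-18,134,2] → .
    (2,4)@(5, 9): e=[58,14,46] → X
    (5,4)@(11, 9): e=[-26,128,16] → .
    (2,5)@(5, 11): e=[50,8,60] → X
    (8,5)@(17, 11): e=[-118,236,0] → .  [on edge]
  covered (14 px):
    . . . . . . . . .
    . . X . . . . . .
    . . X X . . . . .
    . . X X X . . . .
    . . X X X . . . .
    . . X X . . . . .
    . . X X . . . . .
    . . . X . . . . .
    . . . . . . . . .
    . . . . . . . . .
    . . . . . . . . .
    . . . . . . . . .
T1:
  2·area = 12  (B↔C swapped to make it positive)
  edge (10, 4)→(12, 4): d=(2,0) top-left  bias=+0
  edge (12, 4)→(12, 10): d=(0,6) right/bottom  bias=-1
  edge (12, 10)→(10, 4): d=(-2,-6) top-left  bias=+0
    (4,0)@(9, 1): e=[-6,18,0] → .  [on edge]
    (5,2)@(11, 5): e=[2,6,4] → X
    (6,2)@(13, 5): e=[2,-6,16] → .
    (5,3)@(11, 7): e=[6,6,0] → X  [on edge]
    (6,3)@(13, 7): e=[6,-6,12] → .
    (5,4)@(11, 9): e=[10,6,-4] → .
    (6,6)@(13, 13): e=[18,-6,0] → .  [on edge]
    (7,9)@(15, 19): e=[30,-18,0] → .  [on edge]
  covered (2 px):
    . . . . . . . . .
    . . . . . . . . .
    . . . . . X . . .
    . . . . . X . . .
    . . . . . . . . .
    . . . . . . . . .
    . . . . . . . . .
    . . . . . . . . .
    . . . . . . . . .
    . . . . . . . . .
    . . . . . . . . .
    . . . . . . . . .

Z-buffer (winner per pixel, '.' = empty):
  . . . . . . . . .
  . . 0 . . . . . .
  . . 0 0 . 1 . . .
  . . 0 0 0 1 . . .
  . . 0 0 0 . . . .
  . . 0 0 . . . . .
  . . 0 0 . . . . .
  . . . 0 . . . . .
  . . . . . . . . .
  . . . . . . . . .
  . . . . . . . . .
  . . . . . . . . .

Final: -1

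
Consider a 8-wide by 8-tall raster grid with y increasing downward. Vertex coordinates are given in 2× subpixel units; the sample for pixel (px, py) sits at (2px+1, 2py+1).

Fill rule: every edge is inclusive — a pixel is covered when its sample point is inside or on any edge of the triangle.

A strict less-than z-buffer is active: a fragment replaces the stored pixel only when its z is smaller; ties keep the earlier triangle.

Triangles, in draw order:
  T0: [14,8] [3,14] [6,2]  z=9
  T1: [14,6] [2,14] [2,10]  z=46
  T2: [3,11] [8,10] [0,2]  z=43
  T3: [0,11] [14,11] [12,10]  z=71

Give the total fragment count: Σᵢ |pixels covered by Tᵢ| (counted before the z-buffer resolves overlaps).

T0:
  2·area = 114
  edge (14, 8)→(3, 14): d=(-11,6) inclusive
  edge (3, 14)→(6, 2): d=(3,-12) inclusive
  edge (6, 2)→(14, 8): d=(8,6) inclusive
    (3,1)@(7, 3): e=[97,15,2] → X
    (4,1)@(9, 3): e=[85,39,-10] → .
    (3,2)@(7, 5): e=[75,21,18] → X
    (4,2)@(9, 5): e=[63,45,6] → X
    (5,2)@(11, 5): e=[51,69,-6] → .
    (2,3)@(5, 7): e=[65,3,46] → X
    (5,3)@(11, 7): e=[29,75,10] → X
    (6,3)@(13, 7): e=[17,99,-2] → .
    (2,4)@(5, 9): e=[43,9,62] → X
    (6,4)@(13, 9): e=[-5,105,14] → .
    (2,5)@(5, 11): e=[21,15,78] → X
    (4,5)@(9, 11): e=[-3,63,54] → .
  covered (13 px):
    . . . . . . . .
    . . . X . . . .
    . . . X X . . .
    . . X X X X . .
    . . X X X X . .
    . . X X . . . .
    . . . . . . . .
    . . . . . . . .
T1:
  2·area = 48
  edge (14, 6)→(2, 14): d=(-12,8) inclusive
  edge (2, 14)→(2, 10): d=(0,-4) inclusive
  edge (2, 10)→(14, 6): d=(12,-4) inclusive
    (5,3)@(11, 7): e=[12,36,0] → X  [on edge]
    (6,3)@(13, 7): e=[-4,44,8] → .
    (2,4)@(5, 9): e=[36,12,0] → X  [on edge]
    (3,4)@(7, 9): e=[20,20,8] → X
    (4,4)@(9, 9): e=[4,28,16] → X
    (5,4)@(11, 9): e=[-12,36,24] → .
    (1,5)@(3, 11): e=[28,4,16] → X
    (3,5)@(7, 11): e=[-4,20,32] → .
    (4,5)@(9, 11): e=[-20,28,40] → .
    (1,6)@(3, 13): e=[4,4,40] → X
    (2,6)@(5, 13): e=[-12,12,48] → .
    (1,7)@(3, 15): e=[-20,4,64] → .
  covered (7 px):
    . . . . . . . .
    . . . . . . . .
    . . . . . . . .
    . . . . . X . .
    . . X X X . . .
    . X X . . . . .
    . X . . . . . .
    . . . . . . . .
T2:
  2·area = 48  (B↔C swapped to make it positive)
  edge (3, 11)→(0, 2): d=(-3,-9) inclusive
  edge (0, 2)→(8, 10): d=(8,8) inclusive
  edge (8, 10)→(3, 11): d=(-5,1) inclusive
    (0,1)@(1, 3): e=[6,0,42] → X  [on edge]
    (1,1)@(3, 3): e=[24,-16,40] → .
    (0,2)@(1, 5): e=[0,16,32] → X  [on edge]
    (1,2)@(3, 5): e=[18,0,30] → X  [on edge]
    (2,2)@(5, 5): e=[36,-16,28] → .
    (0,3)@(1, 7): e=[-6,32,22] → .
    (1,3)@(3, 7): e=[12,16,20] → X
    (2,3)@(5, 7): e=[30,0,18] → X  [on edge]
    (3,3)@(7, 7): e=[48,-16,16] → .
    (1,4)@(3, 9): e=[6,32,10] → X
    (3,4)@(7, 9): e=[42,0,6] → X  [on edge]
    (4,4)@(9, 9): e=[60,-16,4] → .
    (6,4)@(13, 9): e=[96,-48,0] → .  [on edge]
    (1,5)@(3, 11): e=[0,48,0] → X  [on edge]
    (4,5)@(9, 11): e=[54,0,-6] → .  [on edge]
    (5,6)@(11, 13): e=[66,0,-18] → .  [on edge]
    (6,7)@(13, 15): e=[78,0,-30] → .  [on edge]
  covered (9 px):
    . . . . . . . .
    X . . . . . . .
    X X . . . . . .
    . X X . . . . .
    . X X X . . . .
    . X . . . . . .
    . . . . . . . .
    . . . . . . . .
T3:
  2·area = 14  (B↔C swapped to make it positive)
  edge (0, 11)→(12, 10): d=(12,-1) inclusive
  edge (12, 10)→(14, 11): d=(2,1) inclusive
  edge (14, 11)→(0, 11): d=(-14,0) inclusive
    (0,5)@(1, 11): e=[1,13,0] → X  [on edge]
    (1,5)@(3, 11): e=[3,11,0] → X  [on edge]
    (2,5)@(5, 11): e=[5,9,0] → X  [on edge]
    (3,5)@(7, 11): e=[7,7,0] → X  [on edge]
    (4,5)@(9, 11): e=[9,5,0] → X  [on edge]
    (5,5)@(11, 11): e=[11,3,0] → X  [on edge]
    (6,5)@(13, 11): e=[13,1,0] → X  [on edge]
    (7,5)@(15, 11): e=[15,-1,0] → .  [on edge]
    (0,6)@(1, 13): e=[25,17,-28] → .
    (1,6)@(3, 13): e=[27,15,-28] → .
    (2,6)@(5, 13): e=[29,13,-28] → .
    (3,6)@(7, 13): e=[31,11,-28] → .
  covered (7 px):
    . . . . . . . .
    . . . . . . . .
    . . . . . . . .
    . . . . . . . .
    . . . . . . . .
    X X X X X X X .
    . . . . . . . .
    . . . . . . . .

Final: 36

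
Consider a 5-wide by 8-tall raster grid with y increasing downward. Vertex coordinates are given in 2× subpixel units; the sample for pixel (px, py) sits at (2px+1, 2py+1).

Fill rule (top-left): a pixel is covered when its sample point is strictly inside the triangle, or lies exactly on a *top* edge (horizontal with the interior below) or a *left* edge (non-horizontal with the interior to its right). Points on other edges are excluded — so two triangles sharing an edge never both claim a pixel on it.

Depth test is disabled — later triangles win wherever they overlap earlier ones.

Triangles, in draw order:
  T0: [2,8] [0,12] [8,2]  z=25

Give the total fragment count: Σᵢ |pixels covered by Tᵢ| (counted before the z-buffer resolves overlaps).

T0:
  2·area = 12  (B↔C swapped to make it positive)
  edge (2, 8)→(8, 2): d=(6,-6) top-left  bias=+0
  edge (8, 2)→(0, 12): d=(-8,10) right/bottom  bias=-1
  edge (0, 12)→(2, 8): d=(2,-4) top-left  bias=+0
    (4,0)@(9, 1): e=[0,-2,14] → .  [on edge]
    (3,1)@(7, 3): e=[0,2,10] → X  [on edge]
    (4,1)@(9, 3): e=[12,-18,18] → .
    (2,2)@(5, 5): e=[0,6,6] → X  [on edge]
    (3,2)@(7, 5): e=[12,-14,14] → .
    (1,3)@(3, 7): e=[0,10,2] → X  [on edge]
    (2,3)@(5, 7): e=[12,-10,10] → .
    (0,4)@(1, 9): e=[0,14,-2] → .  [on edge]
    (1,4)@(3, 9): e=[12,-6,6] → .
  covered (3 px):
    . . . . .
    . . . X .
    . . X . .
    . X . . .
    . . . . .
    . . . . .
    . . . . .
    . . . . .

Answer: 3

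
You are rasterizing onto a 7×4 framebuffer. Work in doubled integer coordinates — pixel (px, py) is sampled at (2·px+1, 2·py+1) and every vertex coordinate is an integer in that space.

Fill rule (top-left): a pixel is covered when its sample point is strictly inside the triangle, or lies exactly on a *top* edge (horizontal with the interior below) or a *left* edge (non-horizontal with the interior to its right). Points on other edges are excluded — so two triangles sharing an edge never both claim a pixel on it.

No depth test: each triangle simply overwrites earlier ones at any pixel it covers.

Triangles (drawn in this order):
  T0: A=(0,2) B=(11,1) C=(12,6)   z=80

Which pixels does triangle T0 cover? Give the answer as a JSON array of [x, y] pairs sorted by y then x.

T0:
  2·area = 56
  edge (0, 2)→(11, 1): d=(11,-1) top-left  bias=+0
  edge (11, 1)→(12, 6): d=(1,5) right/bottom  bias=-1
  edge (12, 6)→(0, 2): d=(-12,-4) top-left  bias=+0
    (5,0)@(11, 1): e=[0,0,56] → ·  [on edge]
    (1,1)@(3, 3): e=[14,42,0] → #  [on edge]
    (2,1)@(5, 3): e=[16,32,8] → #
    (3,1)@(7, 3): e=[18,22,16] → #
    (4,1)@(9, 3): e=[20,12,24] → #
    (5,1)@(11, 3): e=[22,2,32] → #
    (6,1)@(13, 3): e=[24,-8,40] → ·
    (1,2)@(3, 5): e=[36,44,-24] → ·
    (2,2)@(5, 5): e=[38,34,-16] → ·
    (3,2)@(7, 5): e=[40,24,-8] → ·
    (4,2)@(9, 5): e=[42,14,0] → #  [on edge]
    (6,2)@(13, 5): e=[46,-6,16] → ·
  covered (7 px):
    · · · · · · ·
    · # # # # # ·
    · · · · # # ·
    · · · · · · ·

Answer: [[1,1],[2,1],[3,1],[4,1],[5,1],[4,2],[5,2]]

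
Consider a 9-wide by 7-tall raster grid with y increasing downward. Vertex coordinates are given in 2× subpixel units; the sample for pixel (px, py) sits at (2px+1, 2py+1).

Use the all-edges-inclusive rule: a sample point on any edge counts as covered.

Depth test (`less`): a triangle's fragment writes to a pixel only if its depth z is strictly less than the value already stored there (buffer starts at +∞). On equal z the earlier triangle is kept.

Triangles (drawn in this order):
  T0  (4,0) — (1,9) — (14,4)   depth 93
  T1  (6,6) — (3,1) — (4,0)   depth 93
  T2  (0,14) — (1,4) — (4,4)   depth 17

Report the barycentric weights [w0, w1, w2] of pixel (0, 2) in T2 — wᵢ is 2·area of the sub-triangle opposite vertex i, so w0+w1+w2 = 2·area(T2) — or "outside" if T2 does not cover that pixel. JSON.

T0:
  2·area = 102  (B↔C swapped to make it positive)
  edge (4, 0)→(14, 4): d=(10,4) inclusive
  edge (14, 4)→(1, 9): d=(-13,5) inclusive
  edge (1, 9)→(4, 0): d=(3,-9) inclusive
    (2,0)@(5, 1): e=[6,84,12] → X
    (3,0)@(7, 1): e=[-2,74,30] → .
    (1,1)@(3, 3): e=[34,68,0] → X  [on edge]
    (3,1)@(7, 3): e=[18,48,36] → X
    (4,1)@(9, 3): e=[10,38,54] → X
    (5,1)@(11, 3): e=[2,28,72] → X
    (6,1)@(13, 3): e=[-6,18,90] → .
    (1,2)@(3, 5): e=[54,42,6] → X
    (6,2)@(13, 5): e=[14,-8,96] → .
    (1,3)@(3, 7): e=[74,16,12] → X
    (3,3)@(7, 7): e=[58,-4,48] → .
    (4,3)@(9, 7): e=[50,-14,66] → .
    (0,4)@(1, 9): e=[102,0,0] → X  [on edge]
  covered (14 px):
    . . X . . . . . .
    . X X X X X . . .
    . X X X X X . . .
    . X X . . . . . .
    X . . . . . . . .
    . . . . . . . . .
    . . . . . . . . .
T1:
  2·area = 8
  edge (6, 6)→(3, 1): d=(-3,-5) inclusive
  edge (3, 1)→(4, 0): d=(1,-1) inclusive
  edge (4, 0)→(6, 6): d=(2,6) inclusive
    (1,0)@(3, 1): e=[0,0,8] → X  [on edge]
    (2,0)@(5, 1): e=[10,2,-4] → .
    (0,1)@(1, 3): e=[-16,0,24] → .  [on edge]
    (1,1)@(3, 3): e=[-6,2,12] → .
    (2,1)@(5, 3): e=[4,4,0] → X  [on edge]
    (3,1)@(7, 3): e=[14,6,-12] → .
    (2,2)@(5, 5): e=[-2,6,4] → .
    (3,4)@(7, 9): e=[-4,12,0] → .  [on edge]
    (4,5)@(9, 11): e=[0,16,-8] → .  [on edge]
  covered (2 px):
    . X . . . . . . .
    . . X . . . . . .
    . . . . . . . . .
    . . . . . . . . .
    . . . . . . . . .
    . . . . . . . . .
    . . . . . . . . .
T2:
  2·area = 30
  edge (0, 14)→(1, 4): d=(1,-10) inclusive
  edge (1, 4)→(4, 4): d=(3,0) inclusive
  edge (4, 4)→(0, 14): d=(-4,10) inclusive
    (0,2)@(1, 5): e=[1,3,26] → X
    (1,2)@(3, 5): e=[21,3,6] → X
    (2,2)@(5, 5): e=[41,3,-14] → .
    (0,3)@(1, 7): e=[3,9,18] → X
    (1,3)@(3, 7): e=[23,9,-2] → .
    (0,4)@(1, 9): e=[5,15,10] → X
    (1,4)@(3, 9): e=[25,15,-10] → .
    (0,5)@(1, 11): e=[7,21,2] → X
    (1,5)@(3, 11): e=[27,21,-18] → .
    (0,6)@(1, 13): e=[9,27,-6] → .
  covered (5 px):
    . . . . . . . . .
    . . . . . . . . .
    X X . . . . . . .
    X . . . . . . . .
    X . . . . . . . .
    X . . . . . . . .
    . . . . . . . . .

Result: [3,26,1]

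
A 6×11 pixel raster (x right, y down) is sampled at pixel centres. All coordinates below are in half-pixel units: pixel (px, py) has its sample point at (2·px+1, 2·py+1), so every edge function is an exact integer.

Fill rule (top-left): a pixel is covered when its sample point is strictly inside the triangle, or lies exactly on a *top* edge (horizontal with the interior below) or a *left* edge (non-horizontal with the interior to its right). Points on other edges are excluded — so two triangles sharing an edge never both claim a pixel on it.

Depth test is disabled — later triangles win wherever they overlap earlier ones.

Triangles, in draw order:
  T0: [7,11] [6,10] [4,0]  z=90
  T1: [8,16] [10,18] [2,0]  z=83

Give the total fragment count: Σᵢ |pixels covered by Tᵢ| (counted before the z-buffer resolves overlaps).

T0:
  2·area = 8
  edge (7, 11)→(6, 10): d=(-1,-1) top-left  bias=+0
  edge (6, 10)→(4, 0): d=(-2,-10) top-left  bias=+0
  edge (4, 0)→(7, 11): d=(3,11) right/bottom  bias=-1
    (0,2)@(1, 5): e=[0,-40,48] → ·  [on edge]
    (2,2)@(5, 5): e=[4,0,4] → █  [on edge]
    (3,2)@(7, 5): e=[6,20,-18] → ·
    (1,3)@(3, 7): e=[0,-24,32] → ·  [on edge]
    (2,3)@(5, 7): e=[2,-4,10] → ·
    (2,4)@(5, 9): e=[0,-8,16] → ·  [on edge]
    (3,5)@(7, 11): e=[0,8,0] → ·  [on edge]
    (4,6)@(9, 13): e=[0,24,-16] → ·  [on edge]
    (3,7)@(7, 15): e=[-4,0,12] → ·  [on edge]
    (5,7)@(11, 15): e=[0,40,-32] → ·  [on edge]
  covered (1 px):
    · · · · · ·
    · · · · · ·
    · · █ · · ·
    · · · · · ·
    · · · · · ·
    · · · · · ·
    · · · · · ·
    · · · · · ·
    · · · · · ·
    · · · · · ·
    · · · · · ·
T1:
  2·area = 20  (B↔C swapped to make it positive)
  edge (8, 16)→(2, 0): d=(-6,-16) top-left  bias=+0
  edge (2, 0)→(10, 18): d=(8,18) right/bottom  bias=-1
  edge (10, 18)→(8, 16): d=(-2,-2) top-left  bias=+0
    (2,3)@(5, 7): e=[6,2,12] → █
    (3,3)@(7, 7): e=[38,-34,16] → ·
    (0,4)@(1, 9): e=[-70,90,0] → ·  [on edge]
    (2,4)@(5, 9): e=[-6,18,8] → ·
    (1,5)@(3, 11): e=[-50,70,0] → ·  [on edge]
    (2,6)@(5, 13): e=[-30,50,0] → ·  [on edge]
    (3,6)@(7, 13): e=[2,14,4] → █
    (4,6)@(9, 13): e=[34,-22,8] → ·
    (3,7)@(7, 15): e=[-10,30,0] → ·  [on edge]
    (4,8)@(9, 17): e=[10,10,0] → █  [on edge]
    (5,8)@(11, 17): e=[42,-26,4] → ·
    (4,9)@(9, 19): e=[-2,26,-4] → ·
    (5,9)@(11, 19): e=[30,-10,0] → ·  [on edge]
  covered (3 px):
    · · · · · ·
    · · · · · ·
    · · · · · ·
    · · █ · · ·
    · · · · · ·
    · · · · · ·
    · · · █ · ·
    · · · · · ·
    · · · · █ ·
    · · · · · ·
    · · · · · ·

Result: 4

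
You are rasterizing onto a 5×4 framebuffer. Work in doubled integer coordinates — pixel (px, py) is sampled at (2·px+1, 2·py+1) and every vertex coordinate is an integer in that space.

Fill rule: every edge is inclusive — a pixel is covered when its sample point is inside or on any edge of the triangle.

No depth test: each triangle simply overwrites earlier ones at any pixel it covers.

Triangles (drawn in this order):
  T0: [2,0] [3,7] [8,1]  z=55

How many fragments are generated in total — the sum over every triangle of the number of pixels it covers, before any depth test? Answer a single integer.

T0:
  2·area = 41  (B↔C swapped to make it positive)
  edge (2, 0)→(8, 1): d=(6,1) inclusive
  edge (8, 1)→(3, 7): d=(-5,6) inclusive
  edge (3, 7)→(2, 0): d=(-1,-7) inclusive
    (1,0)@(3, 1): e=[5,30,6] → X
    (2,0)@(5, 1): e=[3,18,20] → X
    (3,0)@(7, 1): e=[1,6,34] → X
    (4,0)@(9, 1): e=[-1,-6,48] → .
    (1,1)@(3, 3): e=[17,20,4] → X
    (3,1)@(7, 3): e=[13,-4,32] → .
    (1,2)@(3, 5): e=[29,10,2] → X
    (2,2)@(5, 5): e=[27,-2,16] → .
    (1,3)@(3, 7): e=[41,0,0] → X  [on edge]
    (2,3)@(5, 7): e=[39,-12,14] → .
  covered (7 px):
    . X X X .
    . X X . .
    . X . . .
    . X . . .

Result: 7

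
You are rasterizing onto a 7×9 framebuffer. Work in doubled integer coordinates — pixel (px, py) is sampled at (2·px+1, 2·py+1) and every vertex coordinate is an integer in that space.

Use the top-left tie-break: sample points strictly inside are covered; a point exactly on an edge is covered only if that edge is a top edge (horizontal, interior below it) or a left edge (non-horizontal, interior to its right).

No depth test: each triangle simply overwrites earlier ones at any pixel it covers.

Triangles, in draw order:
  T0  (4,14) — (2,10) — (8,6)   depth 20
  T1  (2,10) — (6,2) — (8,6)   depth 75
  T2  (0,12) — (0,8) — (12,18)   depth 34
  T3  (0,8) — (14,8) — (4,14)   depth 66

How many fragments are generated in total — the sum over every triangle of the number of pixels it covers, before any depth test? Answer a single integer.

T0:
  2·area = 32
  edge (4, 14)→(2, 10): d=(-2,-4) top-left  bias=+0
  edge (2, 10)→(8, 6): d=(6,-4) top-left  bias=+0
  edge (8, 6)→(4, 14): d=(-4,8) right/bottom  bias=-1
    (3,3)@(7, 7): e=[26,2,4] → X
    (4,3)@(9, 7): e=[34,10,-12] → .
    (2,4)@(5, 9): e=[14,6,12] → X
    (3,4)@(7, 9): e=[22,14,-4] → .
    (1,5)@(3, 11): e=[2,10,20] → X
    (3,5)@(7, 11): e=[18,26,-12] → .
    (1,6)@(3, 13): e=[-2,22,12] → .
    (2,6)@(5, 13): e=[6,30,-4] → .
  covered (4 px):
    . . . . . . .
    . . . . . . .
    . . . . . . .
    . . . X . . .
    . . X . . . .
    . X X . . . .
    . . . . . . .
    . . . . . . .
    . . . . . . .
T1:
  2·area = 32
  edge (2, 10)→(6, 2): d=(4,-8) top-left  bias=+0
  edge (6, 2)→(8, 6): d=(2,4) right/bottom  bias=-1
  edge (8, 6)→(2, 10): d=(-6,4) right/bottom  bias=-1
    (2,2)@(5, 5): e=[4,10,18] → X
    (3,2)@(7, 5): e=[20,2,10] → X
    (4,2)@(9, 5): e=[36,-6,2] → .
    (2,3)@(5, 7): e=[12,14,6] → X
    (3,3)@(7, 7): e=[28,6,-2] → .
    (1,4)@(3, 9): e=[4,26,2] → X
    (2,4)@(5, 9): e=[20,18,-6] → .
    (1,5)@(3, 11): e=[12,30,-10] → .
  covered (4 px):
    . . . . . . .
    . . . . . . .
    . . X X . . .
    . . X . . . .
    . X . . . . .
    . . . . . . .
    . . . . . . .
    . . . . . . .
    . . . . . . .
T2:
  2·area = 48
  edge (0, 12)→(0, 8): d=(0,-4) top-left  bias=+0
  edge (0, 8)→(12, 18): d=(12,10) right/bottom  bias=-1
  edge (12, 18)→(0, 12): d=(-12,-6) top-left  bias=+0
    (0,4)@(1, 9): e=[4,2,42] → X
    (1,4)@(3, 9): e=[12,-18,54] → .
    (0,5)@(1, 11): e=[4,26,18] → X
    (1,5)@(3, 11): e=[12,6,30] → X
    (2,5)@(5, 11): e=[20,-14,42] → .
    (0,6)@(1, 13): e=[4,50,-6] → .
    (1,6)@(3, 13): e=[12,30,6] → X
    (2,6)@(5, 13): e=[20,10,18] → X
    (3,6)@(7, 13): e=[28,-10,30] → .
    (1,7)@(3, 15): e=[12,54,-18] → .
    (2,7)@(5, 15): e=[20,34,-6] → .
    (3,7)@(7, 15): e=[28,14,6] → X
  covered (6 px):
    . . . . . . .
    . . . . . . .
    . . . . . . .
    . . . . . . .
    X . . . . . .
    X X . . . . .
    . X X . . . .
    . . . X . . .
    . . . . . . .
T3:
  2·area = 84
  edge (0, 8)→(14, 8): d=(14,0) top-left  bias=+0
  edge (14, 8)→(4, 14): d=(-10,6) right/bottom  bias=-1
  edge (4, 14)→(0, 8): d=(-4,-6) top-left  bias=+0
    (0,4)@(1, 9): e=[14,68,2] → X
    (1,4)@(3, 9): e=[14,56,14] → X
    (2,4)@(5, 9): e=[14,44,26] → X
    (3,4)@(7, 9): e=[14,32,38] → X
    (4,4)@(9, 9): e=[14,20,50] → X
    (5,4)@(11, 9): e=[14,8,62] → X
    (6,4)@(13, 9): e=[14,-4,74] → .
    (0,5)@(1, 11): e=[42,48,-6] → .
    (1,5)@(3, 11): e=[42,36,6] → X
    (4,5)@(9, 11): e=[42,0,42] → .  [on edge]
    (5,5)@(11, 11): e=[42,-12,54] → .
    (1,6)@(3, 13): e=[70,16,-2] → .
  covered (10 px):
    . . . . . . .
    . . . . . . .
    . . . . . . .
    . . . . . . .
    X X X X X X .
    . X X X . . .
    . . X . . . .
    . . . . . . .
    . . . . . . .

Final: 24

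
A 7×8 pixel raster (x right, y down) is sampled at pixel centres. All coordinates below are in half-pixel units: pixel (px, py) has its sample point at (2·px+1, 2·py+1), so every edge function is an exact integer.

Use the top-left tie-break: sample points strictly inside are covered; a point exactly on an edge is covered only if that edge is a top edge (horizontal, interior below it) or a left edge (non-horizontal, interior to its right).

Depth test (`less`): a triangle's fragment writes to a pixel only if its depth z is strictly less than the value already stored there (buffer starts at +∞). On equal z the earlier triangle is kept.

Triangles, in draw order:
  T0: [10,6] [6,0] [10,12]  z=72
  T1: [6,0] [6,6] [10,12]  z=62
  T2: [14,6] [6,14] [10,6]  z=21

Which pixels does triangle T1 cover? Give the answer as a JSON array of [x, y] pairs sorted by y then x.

T0:
  2·area = 24  (B↔C swapped to make it positive)
  edge (10, 6)→(10, 12): d=(0,6) right/bottom  bias=-1
  edge (10, 12)→(6, 0): d=(-4,-12) top-left  bias=+0
  edge (6, 0)→(10, 6): d=(4,6) right/bottom  bias=-1
    (3,1)@(7, 3): e=[18,0,6] → █  [on edge]
    (4,1)@(9, 3): e=[6,24,-6] → ·
    (3,2)@(7, 5): e=[18,-8,14] → ·
    (4,2)@(9, 5): e=[6,16,2] → █
    (5,2)@(11, 5): e=[-6,40,-10] → ·
    (4,3)@(9, 7): e=[6,8,10] → █
    (5,3)@(11, 7): e=[-6,32,-2] → ·
    (4,4)@(9, 9): e=[6,0,18] → █  [on edge]
    (5,4)@(11, 9): e=[-6,24,6] → ·
    (4,5)@(9, 11): e=[6,-8,26] → ·
    (5,7)@(11, 15): e=[-6,0,30] → ·  [on edge]
  covered (4 px):
    · · · · · · ·
    · · · █ · · ·
    · · · · █ · ·
    · · · · █ · ·
    · · · · █ · ·
    · · · · · · ·
    · · · · · · ·
    · · · · · · ·
T1:
  2·area = 24  (B↔C swapped to make it positive)
  edge (6, 0)→(10, 12): d=(4,12) right/bottom  bias=-1
  edge (10, 12)→(6, 6): d=(-4,-6) top-left  bias=+0
  edge (6, 6)→(6, 0): d=(0,-6) top-left  bias=+0
    (3,1)@(7, 3): e=[0,18,6] → ·  [on edge]
    (3,2)@(7, 5): e=[8,10,6] → █
    (4,2)@(9, 5): e=[-16,22,18] → ·
    (3,3)@(7, 7): e=[16,2,6] → █
    (4,3)@(9, 7): e=[-8,14,18] → ·
    (3,4)@(7, 9): e=[24,-6,6] → ·
    (4,4)@(9, 9): e=[0,6,18] → ·  [on edge]
    (5,7)@(11, 15): e=[0,-6,30] → ·  [on edge]
  covered (2 px):
    · · · · · · ·
    · · · · · · ·
    · · · █ · · ·
    · · · █ · · ·
    · · · · · · ·
    · · · · · · ·
    · · · · · · ·
    · · · · · · ·
T2:
  2·area = 32
  edge (14, 6)→(6, 14): d=(-8,8) right/bottom  bias=-1
  edge (6, 14)→(10, 6): d=(4,-8) top-left  bias=+0
  edge (10, 6)→(14, 6): d=(4,0) top-left  bias=+0
    (5,3)@(11, 7): e=[16,12,4] → █
    (6,3)@(13, 7): e=[0,28,4] → ·  [on edge]
    (4,4)@(9, 9): e=[16,4,12] → █
    (5,4)@(11, 9): e=[0,20,12] → ·  [on edge]
    (4,5)@(9, 11): e=[0,12,20] → ·  [on edge]
    (3,6)@(7, 13): e=[0,4,28] → ·  [on edge]
    (2,7)@(5, 15): e=[0,-4,36] → ·  [on edge]
  covered (2 px):
    · · · · · · ·
    · · · · · · ·
    · · · · · · ·
    · · · · · █ ·
    · · · · █ · ·
    · · · · · · ·
    · · · · · · ·
    · · · · · · ·

Result: [[3,2],[3,3]]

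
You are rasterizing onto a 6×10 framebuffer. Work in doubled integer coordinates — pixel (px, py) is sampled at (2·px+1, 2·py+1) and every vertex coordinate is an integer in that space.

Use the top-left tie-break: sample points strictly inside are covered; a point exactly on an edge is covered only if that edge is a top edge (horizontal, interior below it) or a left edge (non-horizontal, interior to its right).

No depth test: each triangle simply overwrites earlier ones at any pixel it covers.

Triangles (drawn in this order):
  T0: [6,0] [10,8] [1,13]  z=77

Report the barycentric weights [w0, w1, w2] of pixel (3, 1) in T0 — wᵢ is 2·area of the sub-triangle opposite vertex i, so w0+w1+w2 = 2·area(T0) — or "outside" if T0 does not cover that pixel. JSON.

T0:
  2·area = 92
  edge (6, 0)→(10, 8): d=(4,8) right/bottom  bias=-1
  edge (10, 8)→(1, 13): d=(-9,5) right/bottom  bias=-1
  edge (1, 13)→(6, 0): d=(5,-13) top-left  bias=+0
    (2,1)@(5, 3): e=[20,70,2] → #
    (3,1)@(7, 3): e=[4,60,28] → #
    (4,1)@(9, 3): e=[-12,50,54] → ·
    (2,2)@(5, 5): e=[28,52,12] → #
    (4,2)@(9, 5): e=[-4,32,64] → ·
    (2,3)@(5, 7): e=[36,34,22] → #
    (4,3)@(9, 7): e=[4,14,74] → #
    (5,3)@(11, 7): e=[-12,4,100] → ·
    (1,4)@(3, 9): e=[60,26,6] → #
    (4,4)@(9, 9): e=[12,-4,84] → ·
    (1,5)@(3, 11): e=[68,8,16] → #
    (2,5)@(5, 11): e=[52,-2,42] → ·
    (0,6)@(1, 13): e=[92,0,0] → ·  [on edge]
  covered (11 px):
    · · · · · ·
    · · # # · ·
    · · # # · ·
    · · # # # ·
    · # # # · ·
    · # · · · ·
    · · · · · ·
    · · · · · ·
    · · · · · ·
    · · · · · ·

Answer: [60,28,4]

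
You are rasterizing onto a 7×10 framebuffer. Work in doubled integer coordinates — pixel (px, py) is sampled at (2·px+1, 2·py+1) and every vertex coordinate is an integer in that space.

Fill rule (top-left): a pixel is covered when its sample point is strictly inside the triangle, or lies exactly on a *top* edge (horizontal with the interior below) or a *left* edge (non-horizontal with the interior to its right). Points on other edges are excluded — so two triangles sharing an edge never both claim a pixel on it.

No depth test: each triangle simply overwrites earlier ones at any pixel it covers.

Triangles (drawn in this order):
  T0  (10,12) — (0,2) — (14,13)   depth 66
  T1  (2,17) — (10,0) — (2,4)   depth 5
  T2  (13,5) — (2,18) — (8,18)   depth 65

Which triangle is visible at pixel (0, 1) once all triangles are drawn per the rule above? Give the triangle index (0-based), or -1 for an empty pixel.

T0:
  2·area = 30
  edge (10, 12)→(0, 2): d=(-10,-10) top-left  bias=+0
  edge (0, 2)→(14, 13): d=(14,11) right/bottom  bias=-1
  edge (14, 13)→(10, 12): d=(-4,-1) top-left  bias=+0
    (0,1)@(1, 3): e=[0,3,27] → #  [on edge]
    (1,1)@(3, 3): e=[20,-19,29] → ·
    (0,2)@(1, 5): e=[-20,31,19] → ·
    (1,2)@(3, 5): e=[0,9,21] → #  [on edge]
    (2,2)@(5, 5): e=[20,-13,23] → ·
    (1,3)@(3, 7): e=[-20,37,13] → ·
    (2,3)@(5, 7): e=[0,15,15] → #  [on edge]
    (3,3)@(7, 7): e=[20,-7,17] → ·
    (2,4)@(5, 9): e=[-20,43,7] → ·
    (3,4)@(7, 9): e=[0,21,9] → #  [on edge]
    (4,4)@(9, 9): e=[20,-1,11] → ·
    (3,5)@(7, 11): e=[-20,49,1] → ·
    (4,5)@(9, 11): e=[0,27,3] → #  [on edge]
    (5,6)@(11, 13): e=[0,33,-3] → ·  [on edge]
    (6,7)@(13, 15): e=[0,39,-9] → ·  [on edge]
  covered (6 px):
    · · · · · · ·
    # · · · · · ·
    · # · · · · ·
    · · # · · · ·
    · · · # · · ·
    · · · · # # ·
    · · · · · · ·
    · · · · · · ·
    · · · · · · ·
    · · · · · · ·
T1:
  2·area = 104  (B↔C swapped to make it positive)
  edge (2, 17)→(2, 4): d=(0,-13) top-left  bias=+0
  edge (2, 4)→(10, 0): d=(8,-4) top-left  bias=+0
  edge (10, 0)→(2, 17): d=(-8,17) right/bottom  bias=-1
    (4,0)@(9, 1): e=[91,4,9] → #
    (5,0)@(11, 1): e=[117,12,-25] → ·
    (2,1)@(5, 3): e=[39,4,61] → #
    (3,1)@(7, 3): e=[65,12,27] → #
    (4,1)@(9, 3): e=[91,20,-7] → ·
    (1,2)@(3, 5): e=[13,12,79] → #
    (4,2)@(9, 5): e=[91,36,-23] → ·
    (1,3)@(3, 7): e=[13,28,63] → #
    (3,3)@(7, 7): e=[65,44,-5] → ·
    (1,4)@(3, 9): e=[13,44,47] → #
    (3,4)@(7, 9): e=[65,60,-21] → ·
    (1,5)@(3, 11): e=[13,60,31] → #
  covered (12 px):
    · · · · # · ·
    · · # # · · ·
    · # # # · · ·
    · # # · · · ·
    · # # · · · ·
    · # · · · · ·
    · # · · · · ·
    · · · · · · ·
    · · · · · · ·
    · · · · · · ·
T2:
  2·area = 78  (B↔C swapped to make it positive)
  edge (13, 5)→(8, 18): d=(-5,13) right/bottom  bias=-1
  edge (8, 18)→(2, 18): d=(-6,0) right/bottom  bias=-1
  edge (2, 18)→(13, 5): d=(11,-13) top-left  bias=+0
    (6,2)@(13, 5): e=[0,78,0] → ·  [on edge]
    (5,4)@(11, 9): e=[6,54,18] → #
    (6,4)@(13, 9): e=[-20,54,44] → ·
    (4,5)@(9, 11): e=[22,42,14] → #
    (5,5)@(11, 11): e=[-4,42,40] → ·
    (3,6)@(7, 13): e=[38,30,10] → #
    (5,6)@(11, 13): e=[-14,30,62] → ·
    (2,7)@(5, 15): e=[54,18,6] → #
    (5,7)@(11, 15): e=[-24,18,84] → ·
    (1,8)@(3, 17): e=[70,6,2] → #
    (4,8)@(9, 17): e=[-8,6,80] → ·
    (1,9)@(3, 19): e=[60,-6,24] → ·
  covered (10 px):
    · · · · · · ·
    · · · · · · ·
    · · · · · · ·
    · · · · · · ·
    · · · · · # ·
    · · · · # · ·
    · · · # # · ·
    · · # # # · ·
    · # # # · · ·
    · · · · · · ·

Z-buffer (winner per pixel, '.' = empty):
  . . . . 1 . .
  0 . 1 1 . . .
  . 1 1 1 . . .
  . 1 1 . . . .
  . 1 1 0 . 2 .
  . 1 . . 2 0 .
  . 1 . 2 2 . .
  . . 2 2 2 . .
  . 2 2 2 . . .
  . . . . . . .

Result: 0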